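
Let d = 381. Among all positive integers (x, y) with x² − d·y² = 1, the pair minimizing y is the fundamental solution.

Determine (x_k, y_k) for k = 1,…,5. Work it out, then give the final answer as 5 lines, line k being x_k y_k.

√381 = [19; 1,1,12,1,1,38, …], period ℓ=6 (even) → k=5
a_0=19:  p_0=19·1+0=19,  q_0=19·0+1=1
a_1=1:  p_1=1·19+1=20,  q_1=1·1+0=1
…
a_3=12:  p_3=12·39+20=488,  q_3=12·2+1=25
a_4=1:  p_4=1·488+39=527,  q_4=1·25+2=27
a_5=1:  p_5=1·527+488=1015,  q_5=1·27+25=52
(x₁, y₁) = (1015, 52);  1015² − 381·52² = 1 ✓
(x_2, y_2) = (1015·1015 + 381·52·52, 1015·52 + 52·1015) = (2060449, 105560)
(x_3, y_3) = (1015·2060449 + 381·52·105560, 1015·105560 + 52·2060449) = (4182710455, 214286748)
(x_4, y_4) = (1015·4182710455 + 381·52·214286748, 1015·214286748 + 52·4182710455) = (8490900163201, 435001992880)
(x_5, y_5) = (1015·8490900163201 + 381·52·435001992880, 1015·435001992880 + 52·8490900163201) = (17236523148587575, 883053831259652)

1015 52
2060449 105560
4182710455 214286748
8490900163201 435001992880
17236523148587575 883053831259652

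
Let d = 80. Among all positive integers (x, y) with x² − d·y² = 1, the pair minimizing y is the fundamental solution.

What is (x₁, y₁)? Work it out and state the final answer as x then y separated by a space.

9 1

[8; 1,16] for √80; ℓ=2 ⇒ convergent index 1
k=0  a_k=8  p_k/q_k = 8/1
k=1  a_k=1  p_k/q_k = 9/1
→ (9, 1).  Check: 9²=81, 80·1²=80, difference 1.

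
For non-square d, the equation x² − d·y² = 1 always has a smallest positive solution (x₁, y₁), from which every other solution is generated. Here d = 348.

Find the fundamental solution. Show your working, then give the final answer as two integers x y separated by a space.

1567 84

[18; 1,1,1,8,1,1,1,36] for √348; ℓ=8 ⇒ convergent index 7
k=0  a_k=18  p_k/q_k = 18/1
k=1  a_k=1  p_k/q_k = 19/1
…
k=4  a_k=8  p_k/q_k = 485/26
…
k=6  a_k=1  p_k/q_k = 1026/55
k=7  a_k=1  p_k/q_k = 1567/84
fundamental: x₁=1567, y₁=84  (since 2455489 − 348·7056 = 1)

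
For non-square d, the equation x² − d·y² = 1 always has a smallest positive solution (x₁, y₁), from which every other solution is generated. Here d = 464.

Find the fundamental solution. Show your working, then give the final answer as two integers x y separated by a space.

9801 455

√464 → a₀=21, period (1,1,5,1,1,1,5,1,1,42); ℓ=10 even so k=9
a_0=21:  p_0=21·1+0=21,  q_0=21·0+1=1
…
a_3=5:  p_3=5·43+22=237,  q_3=5·2+1=11
a_4=1:  p_4=1·237+43=280,  q_4=1·11+2=13
a_5=1:  p_5=1·280+237=517,  q_5=1·13+11=24
…
a_7=5:  p_7=5·797+517=4502,  q_7=5·37+24=209
a_8=1:  p_8=1·4502+797=5299,  q_8=1·209+37=246
a_9=1:  p_9=1·5299+4502=9801,  q_9=1·246+209=455
fundamental: x₁=9801, y₁=455  (since 96059601 − 464·207025 = 1)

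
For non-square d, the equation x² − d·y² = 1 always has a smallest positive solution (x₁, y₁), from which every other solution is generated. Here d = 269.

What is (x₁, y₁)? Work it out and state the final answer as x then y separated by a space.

13449 820

d=269: √d = [16; 2,2,32] (ℓ=3, odd), read p_5/q_5
i=0: a=16 ⇒ p=16, q=1
i=1: a=2 ⇒ p=33, q=2
…
i=3: a=32 ⇒ p=2657, q=162
i=4: a=2 ⇒ p=5396, q=329
i=5: a=2 ⇒ p=13449, q=820
(x₁, y₁) = (13449, 820);  13449² − 269·820² = 1 ✓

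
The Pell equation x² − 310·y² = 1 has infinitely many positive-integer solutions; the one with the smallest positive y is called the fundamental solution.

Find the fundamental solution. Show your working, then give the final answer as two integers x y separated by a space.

848719 48204

√310 = [17; 1,1,1,1,5,…,1,1,34, …], period ℓ=16 (even) → k=15
i=0: a=17 ⇒ p=17, q=1
i=1: a=1 ⇒ p=18, q=1
i=2: a=1 ⇒ p=35, q=2
i=3: a=1 ⇒ p=53, q=3
i=4: a=1 ⇒ p=88, q=5
i=5: a=5 ⇒ p=493, q=28
i=6: a=3 ⇒ p=1567, q=89
i=7: a=1 ⇒ p=2060, q=117
…
i=9: a=1 ⇒ p=7747, q=440
i=10: a=3 ⇒ p=28928, q=1643
i=11: a=5 ⇒ p=152387, q=8655
i=12: a=1 ⇒ p=181315, q=10298
i=13: a=1 ⇒ p=333702, q=18953
i=14: a=1 ⇒ p=515017, q=29251
i=15: a=1 ⇒ p=848719, q=48204
→ (848719, 48204).  Check: 848719²=720323940961, 310·48204²=720323940960, difference 1.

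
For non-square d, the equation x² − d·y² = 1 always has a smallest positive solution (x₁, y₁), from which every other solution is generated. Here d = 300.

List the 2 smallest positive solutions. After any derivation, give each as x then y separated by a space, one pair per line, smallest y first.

√300 = [17; 3,8,3,34, …], period ℓ=4 (even) → k=3
k=0  a_k=17  p_k/q_k = 17/1
…
k=2  a_k=8  p_k/q_k = 433/25
k=3  a_k=3  p_k/q_k = 1351/78
→ (1351, 78).  Check: 1351²=1825201, 300·78²=1825200, difference 1.
(1351+78√300)^2 = 3650401 + 210756√300

1351 78
3650401 210756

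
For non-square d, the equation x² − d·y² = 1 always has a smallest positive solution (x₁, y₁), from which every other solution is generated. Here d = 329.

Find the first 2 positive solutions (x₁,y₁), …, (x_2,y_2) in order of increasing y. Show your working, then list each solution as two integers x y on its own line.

2376415 131016
11294696504449 622696775280

√329 → a₀=18, period (7,4,2,1,1,4,1,1,2,4,7,36); ℓ=12 even so k=11
a_0=18:  p_0=18·1+0=18,  q_0=18·0+1=1
…
a_2=4:  p_2=4·127+18=526,  q_2=4·7+1=29
a_3=2:  p_3=2·526+127=1179,  q_3=2·29+7=65
a_4=1:  p_4=1·1179+526=1705,  q_4=1·65+29=94
…
a_9=2:  p_9=2·29366+16125=74857,  q_9=2·1619+889=4127
a_10=4:  p_10=4·74857+29366=328794,  q_10=4·4127+1619=18127
a_11=7:  p_11=7·328794+74857=2376415,  q_11=7·18127+4127=131016
(x₁, y₁) = (2376415, 131016);  2376415² − 329·131016² = 1 ✓
n=2: (2376415,131016)∘(2376415,131016) = (2376415·2376415+329·131016·131016, 2376415·131016+131016·2376415) = (11294696504449,622696775280)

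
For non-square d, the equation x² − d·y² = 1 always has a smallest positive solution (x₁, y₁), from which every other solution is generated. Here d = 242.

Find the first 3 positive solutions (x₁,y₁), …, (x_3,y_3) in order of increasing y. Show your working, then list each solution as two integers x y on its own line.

√242 → a₀=15, period (1,1,3,1,14,1,3,1,1,30); ℓ=10 even so k=9
k=0  a_k=15  p_k/q_k = 15/1
…
k=2  a_k=1  p_k/q_k = 31/2
…
k=8  a_k=1  p_k/q_k = 10905/701
k=9  a_k=1  p_k/q_k = 19601/1260
→ (19601, 1260).  Check: 19601²=384199201, 242·1260²=384199200, difference 1.
k=2:  x_2 = 19601·19601+242·1260·1260 = 768398401,  y_2 = 19601·1260+1260·19601 = 49394520
k=3:  x_3 = 19601·768398401+242·1260·49394520 = 30122754096401,  y_3 = 19601·49394520+1260·768398401 = 1936363971780

19601 1260
768398401 49394520
30122754096401 1936363971780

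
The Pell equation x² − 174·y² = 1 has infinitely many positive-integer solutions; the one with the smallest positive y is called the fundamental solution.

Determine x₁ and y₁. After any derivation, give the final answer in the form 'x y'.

d=174: √d = [13; 5,4,5,26] (ℓ=4, even), read p_3/q_3
k=0  a_k=13  p_k/q_k = 13/1
…
k=2  a_k=4  p_k/q_k = 277/21
k=3  a_k=5  p_k/q_k = 1451/110
fundamental: x₁=1451, y₁=110  (since 2105401 − 174·12100 = 1)

1451 110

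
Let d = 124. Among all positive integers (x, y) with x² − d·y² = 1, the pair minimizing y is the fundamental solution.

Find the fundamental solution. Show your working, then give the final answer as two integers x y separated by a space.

4620799 414960

√124 → a₀=11, period (7,2,1,1,1,…,2,7,22); ℓ=16 even so k=15
i=0: a=11 ⇒ p=11, q=1
…
i=6: a=3 ⇒ p=2383, q=214
i=7: a=1 ⇒ p=3040, q=273
…
i=13: a=1 ⇒ p=237042, q=21287
i=14: a=2 ⇒ p=626251, q=56239
i=15: a=7 ⇒ p=4620799, q=414960
→ (4620799, 414960).  Check: 4620799²=21351783398401, 124·414960²=21351783398400, difference 1.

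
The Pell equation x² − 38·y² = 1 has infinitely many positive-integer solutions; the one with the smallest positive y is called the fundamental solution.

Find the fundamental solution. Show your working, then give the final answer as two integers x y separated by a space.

√38 → a₀=6, period (6,12); ℓ=2 even so k=1
a_0=6:  p_0=6·1+0=6,  q_0=6·0+1=1
a_1=6:  p_1=6·6+1=37,  q_1=6·1+0=6
fundamental: x₁=37, y₁=6  (since 1369 − 38·36 = 1)

37 6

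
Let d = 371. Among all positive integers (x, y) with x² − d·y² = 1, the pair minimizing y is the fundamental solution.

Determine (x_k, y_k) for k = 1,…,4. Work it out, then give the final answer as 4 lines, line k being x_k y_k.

d=371: √d = [19; 3,1,4,1,3,38] (ℓ=6, even), read p_5/q_5
step 0: (19, 1)  from 19·(1,0) + (0,1)
step 1: (58, 3)  from 3·(19,1) + (1,0)
…
step 4: (443, 23)  from 1·(366,19) + (77,4)
step 5: (1695, 88)  from 3·(443,23) + (366,19)
(x₁, y₁) = (1695, 88);  1695² − 371·88² = 1 ✓
(1695+88√371)^2 = 5746049 + 298320√371
(1695+88√371)^3 = 19479104415 + 1011304712√371
(1695+88√371)^4 = 66034158220801 + 3428322675360√371

1695 88
5746049 298320
19479104415 1011304712
66034158220801 3428322675360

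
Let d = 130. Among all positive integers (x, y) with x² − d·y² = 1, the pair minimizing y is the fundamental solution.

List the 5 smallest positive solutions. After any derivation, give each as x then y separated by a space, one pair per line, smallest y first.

d=130: √d = [11; 2,2,22] (ℓ=3, odd), read p_5/q_5
step 0: (11, 1)  from 11·(1,0) + (0,1)
…
step 2: (57, 5)  from 2·(23,2) + (11,1)
step 3: (1277, 112)  from 22·(57,5) + (23,2)
step 4: (2611, 229)  from 2·(1277,112) + (57,5)
step 5: (6499, 570)  from 2·(2611,229) + (1277,112)
fundamental: x₁=6499, y₁=570  (since 42237001 − 130·324900 = 1)
k=2:  x_2 = 6499·6499+130·570·570 = 84474001,  y_2 = 6499·570+570·6499 = 7408860
k=3:  x_3 = 6499·84474001+130·570·7408860 = 1097993058499,  y_3 = 6499·7408860+570·84474001 = 96300361710
k=4:  x_4 = 6499·1097993058499+130·570·96300361710 = 14271713689896001,  y_4 = 6499·96300361710+570·1097993058499 = 1251712094097720
k=5:  x_5 = 6499·14271713689896001+130·570·1251712094097720 = 185503733443275162499,  y_5 = 6499·1251712094097720+570·14271713689896001 = 16269753702781802850

6499 570
84474001 7408860
1097993058499 96300361710
14271713689896001 1251712094097720
185503733443275162499 16269753702781802850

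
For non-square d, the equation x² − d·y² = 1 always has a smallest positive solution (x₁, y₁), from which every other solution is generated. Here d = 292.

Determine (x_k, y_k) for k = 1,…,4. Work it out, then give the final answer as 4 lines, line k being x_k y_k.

2281249 133500
10408194000001 609093483000
47487364308614281249 2778987798000400500
216661004683313632776000001 12679126270400622186966000

√292 → a₀=17, period (11,2,1,3,8,3,1,2,11,34); ℓ=10 even so k=9
k=0  a_k=17  p_k/q_k = 17/1
…
k=3  a_k=1  p_k/q_k = 581/34
k=4  a_k=3  p_k/q_k = 2136/125
k=5  a_k=8  p_k/q_k = 17669/1034
…
k=8  a_k=2  p_k/q_k = 200767/11749
k=9  a_k=11  p_k/q_k = 2281249/133500
→ (2281249, 133500).  Check: 2281249²=5204097000001, 292·133500²=5204097000000, difference 1.
(x_2, y_2) = (2281249·2281249 + 292·133500·133500, 2281249·133500 + 133500·2281249) = (10408194000001, 609093483000)
(x_3, y_3) = (2281249·10408194000001 + 292·133500·609093483000, 2281249·609093483000 + 133500·10408194000001) = (47487364308614281249, 2778987798000400500)
(x_4, y_4) = (2281249·47487364308614281249 + 292·133500·2778987798000400500, 2281249·2778987798000400500 + 133500·47487364308614281249) = (216661004683313632776000001, 12679126270400622186966000)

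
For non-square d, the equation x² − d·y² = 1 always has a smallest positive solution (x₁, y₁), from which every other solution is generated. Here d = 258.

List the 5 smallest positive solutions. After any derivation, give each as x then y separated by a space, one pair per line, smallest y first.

257 16
132097 8224
67897601 4227120
34899234817 2172731456
17938138798337 1116779741264

[16; 16,32] for √258; ℓ=2 ⇒ convergent index 1
i=0: a=16 ⇒ p=16, q=1
i=1: a=16 ⇒ p=257, q=16
fundamental: x₁=257, y₁=16  (since 66049 − 258·256 = 1)
(x_2, y_2) = (257·257 + 258·16·16, 257·16 + 16·257) = (132097, 8224)
(x_3, y_3) = (257·132097 + 258·16·8224, 257·8224 + 16·132097) = (67897601, 4227120)
(x_4, y_4) = (257·67897601 + 258·16·4227120, 257·4227120 + 16·67897601) = (34899234817, 2172731456)
(x_5, y_5) = (257·34899234817 + 258·16·2172731456, 257·2172731456 + 16·34899234817) = (17938138798337, 1116779741264)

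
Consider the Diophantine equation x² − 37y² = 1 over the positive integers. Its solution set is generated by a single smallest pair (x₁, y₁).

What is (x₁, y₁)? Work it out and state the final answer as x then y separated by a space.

73 12

√37 → a₀=6, period (12); ℓ=1 odd so k=1
step 0: (6, 1)  from 6·(1,0) + (0,1)
step 1: (73, 12)  from 12·(6,1) + (1,0)
(x₁, y₁) = (73, 12);  73² − 37·12² = 1 ✓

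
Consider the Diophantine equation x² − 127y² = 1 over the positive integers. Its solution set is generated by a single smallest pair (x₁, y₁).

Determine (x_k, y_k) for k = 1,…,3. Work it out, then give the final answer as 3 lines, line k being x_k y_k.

[11; 3,1,2,2,7,11,7,2,2,1,3,22] for √127; ℓ=12 ⇒ convergent index 11
k=0  a_k=11  p_k/q_k = 11/1
k=1  a_k=3  p_k/q_k = 34/3
k=2  a_k=1  p_k/q_k = 45/4
…
k=6  a_k=11  p_k/q_k = 24218/2149
k=7  a_k=7  p_k/q_k = 171701/15236
k=8  a_k=2  p_k/q_k = 367620/32621
…
k=10  a_k=1  p_k/q_k = 1274561/113099
k=11  a_k=3  p_k/q_k = 4730624/419775
fundamental: x₁=4730624, y₁=419775  (since 22378803429376 − 127·176211050625 = 1)
(4730624+419775√127)^2 = 44757606858751 + 3971595379200√127
(4730624+419775√127)^3 = 423462818377139450624 + 37576248838264821825√127

4730624 419775
44757606858751 3971595379200
423462818377139450624 37576248838264821825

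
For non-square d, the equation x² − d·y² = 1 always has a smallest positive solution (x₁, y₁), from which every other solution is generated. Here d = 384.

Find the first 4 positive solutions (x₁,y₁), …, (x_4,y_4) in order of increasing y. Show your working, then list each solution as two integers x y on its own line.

4801 245
46099201 2352490
442644523201 22588608735
4250272665676801 216895818720980

√384 = [19; 1,1,2,9,2,1,1,38, …], period ℓ=8 (even) → k=7
k=0  a_k=19  p_k/q_k = 19/1
…
k=2  a_k=1  p_k/q_k = 39/2
k=3  a_k=2  p_k/q_k = 98/5
…
k=5  a_k=2  p_k/q_k = 1940/99
k=6  a_k=1  p_k/q_k = 2861/146
k=7  a_k=1  p_k/q_k = 4801/245
→ (4801, 245).  Check: 4801²=23049601, 384·245²=23049600, difference 1.
n=2: (4801,245)∘(4801,245) = (4801·4801+384·245·245, 4801·245+245·4801) = (46099201,2352490)
n=3: (46099201,2352490)∘(4801,245) = (4801·46099201+384·245·2352490, 4801·2352490+245·46099201) = (442644523201,22588608735)
n=4: (442644523201,22588608735)∘(4801,245) = (4801·442644523201+384·245·22588608735, 4801·22588608735+245·442644523201) = (4250272665676801,216895818720980)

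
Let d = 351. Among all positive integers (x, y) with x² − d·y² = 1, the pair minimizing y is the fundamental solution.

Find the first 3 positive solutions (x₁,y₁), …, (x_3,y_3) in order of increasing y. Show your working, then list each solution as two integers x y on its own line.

62425 3332
7793761249 416000200
973051091875225 51937624966668

[18; 1,2,1,3,2,2,2,3,1,2,1,36] for √351; ℓ=12 ⇒ convergent index 11
k=0  a_k=18  p_k/q_k = 18/1
…
k=2  a_k=2  p_k/q_k = 56/3
k=3  a_k=1  p_k/q_k = 75/4
k=4  a_k=3  p_k/q_k = 281/15
…
k=6  a_k=2  p_k/q_k = 1555/83
k=7  a_k=2  p_k/q_k = 3747/200
…
k=9  a_k=1  p_k/q_k = 16543/883
k=10  a_k=2  p_k/q_k = 45882/2449
k=11  a_k=1  p_k/q_k = 62425/3332
fundamental: x₁=62425, y₁=3332  (since 3896880625 − 351·11102224 = 1)
(x_2, y_2) = (62425·62425 + 351·3332·3332, 62425·3332 + 3332·62425) = (7793761249, 416000200)
(x_3, y_3) = (62425·7793761249 + 351·3332·416000200, 62425·416000200 + 3332·7793761249) = (973051091875225, 51937624966668)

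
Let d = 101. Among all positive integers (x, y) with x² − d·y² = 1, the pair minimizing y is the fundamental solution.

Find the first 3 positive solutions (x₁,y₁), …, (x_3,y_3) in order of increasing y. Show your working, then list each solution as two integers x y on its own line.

201 20
80801 8040
32481801 3232060

[10; 20] for √101; ℓ=1 ⇒ convergent index 1
a_0=10:  p_0=10·1+0=10,  q_0=10·0+1=1
a_1=20:  p_1=20·10+1=201,  q_1=20·1+0=20
fundamental: x₁=201, y₁=20  (since 40401 − 101·400 = 1)
k=2:  x_2 = 201·201+101·20·20 = 80801,  y_2 = 201·20+20·201 = 8040
k=3:  x_3 = 201·80801+101·20·8040 = 32481801,  y_3 = 201·8040+20·80801 = 3232060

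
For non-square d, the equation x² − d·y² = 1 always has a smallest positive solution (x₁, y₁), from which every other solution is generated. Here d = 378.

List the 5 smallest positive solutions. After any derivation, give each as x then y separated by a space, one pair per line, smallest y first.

8749 450
153090001 7874100
2678768828749 137781001350
46873096812360001 2410891953748200
820185445343906468749 42185787268905002250

[19; 2,3,1,4,1,3,2,38] for √378; ℓ=8 ⇒ convergent index 7
a_0=19:  p_0=19·1+0=19,  q_0=19·0+1=1
a_1=2:  p_1=2·19+1=39,  q_1=2·1+0=2
…
a_6=3:  p_6=3·1011+836=3869,  q_6=3·52+43=199
a_7=2:  p_7=2·3869+1011=8749,  q_7=2·199+52=450
fundamental: x₁=8749, y₁=450  (since 76545001 − 378·202500 = 1)
(8749+450√378)^2 = 153090001 + 7874100√378
(8749+450√378)^3 = 2678768828749 + 137781001350√378
(8749+450√378)^4 = 46873096812360001 + 2410891953748200√378
(8749+450√378)^5 = 820185445343906468749 + 42185787268905002250√378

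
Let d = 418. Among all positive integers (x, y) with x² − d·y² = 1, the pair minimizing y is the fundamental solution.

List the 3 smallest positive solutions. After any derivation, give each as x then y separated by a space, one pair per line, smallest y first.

d=418: √d = [20; 2,4,20,4,2,40] (ℓ=6, even), read p_5/q_5
step 0: (20, 1)  from 20·(1,0) + (0,1)
…
step 2: (184, 9)  from 4·(41,2) + (20,1)
…
step 4: (15068, 737)  from 4·(3721,182) + (184,9)
step 5: (33857, 1656)  from 2·(15068,737) + (3721,182)
fundamental: x₁=33857, y₁=1656  (since 1146296449 − 418·2742336 = 1)
k=2:  x_2 = 33857·33857+418·1656·1656 = 2292592897,  y_2 = 33857·1656+1656·33857 = 112134384
k=3:  x_3 = 33857·2292592897+418·1656·112134384 = 155240635393601,  y_3 = 33857·112134384+1656·2292592897 = 7593067676520

33857 1656
2292592897 112134384
155240635393601 7593067676520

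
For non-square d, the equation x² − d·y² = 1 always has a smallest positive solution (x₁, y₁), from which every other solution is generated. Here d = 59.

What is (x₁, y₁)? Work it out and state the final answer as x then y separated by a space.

√59 = [7; 1,2,7,2,1,14, …], period ℓ=6 (even) → k=5
i=0: a=7 ⇒ p=7, q=1
…
i=3: a=7 ⇒ p=169, q=22
i=4: a=2 ⇒ p=361, q=47
i=5: a=1 ⇒ p=530, q=69
→ (530, 69).  Check: 530²=280900, 59·69²=280899, difference 1.

530 69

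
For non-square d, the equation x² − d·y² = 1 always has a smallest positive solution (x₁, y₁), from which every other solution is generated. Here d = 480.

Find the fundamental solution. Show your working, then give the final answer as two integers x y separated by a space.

d=480: √d = [21; 1,9,1,42] (ℓ=4, even), read p_3/q_3
i=0: a=21 ⇒ p=21, q=1
…
i=2: a=9 ⇒ p=219, q=10
i=3: a=1 ⇒ p=241, q=11
→ (241, 11).  Check: 241²=58081, 480·11²=58080, difference 1.

241 11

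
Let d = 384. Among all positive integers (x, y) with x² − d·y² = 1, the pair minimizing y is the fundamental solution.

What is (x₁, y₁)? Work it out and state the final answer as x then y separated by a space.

4801 245

√384 → a₀=19, period (1,1,2,9,2,1,1,38); ℓ=8 even so k=7
a_0=19:  p_0=19·1+0=19,  q_0=19·0+1=1
…
a_2=1:  p_2=1·20+19=39,  q_2=1·1+1=2
a_3=2:  p_3=2·39+20=98,  q_3=2·2+1=5
…
a_6=1:  p_6=1·1940+921=2861,  q_6=1·99+47=146
a_7=1:  p_7=1·2861+1940=4801,  q_7=1·146+99=245
(x₁, y₁) = (4801, 245);  4801² − 384·245² = 1 ✓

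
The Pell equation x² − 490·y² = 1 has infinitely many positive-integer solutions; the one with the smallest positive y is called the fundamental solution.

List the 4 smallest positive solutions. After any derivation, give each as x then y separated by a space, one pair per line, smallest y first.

1039681 46968
2161873163521 97663474416
4495316905044313921 203077717488555624
9347391150304592810234881 422272088792340335957472

√490 → a₀=22, period (7,2,1,4,4,4,1,2,7,44); ℓ=10 even so k=9
i=0: a=22 ⇒ p=22, q=1
i=1: a=7 ⇒ p=155, q=7
i=2: a=2 ⇒ p=332, q=15
…
i=4: a=4 ⇒ p=2280, q=103
i=5: a=4 ⇒ p=9607, q=434
…
i=8: a=2 ⇒ p=141338, q=6385
i=9: a=7 ⇒ p=1039681, q=46968
fundamental: x₁=1039681, y₁=46968  (since 1080936581761 − 490·2205993024 = 1)
k=2:  x_2 = 1039681·1039681+490·46968·46968 = 2161873163521,  y_2 = 1039681·46968+46968·1039681 = 97663474416
k=3:  x_3 = 1039681·2161873163521+490·46968·97663474416 = 4495316905044313921,  y_3 = 1039681·97663474416+46968·2161873163521 = 203077717488555624
k=4:  x_4 = 1039681·4495316905044313921+490·46968·203077717488555624 = 9347391150304592810234881,  y_4 = 1039681·203077717488555624+46968·4495316905044313921 = 422272088792340335957472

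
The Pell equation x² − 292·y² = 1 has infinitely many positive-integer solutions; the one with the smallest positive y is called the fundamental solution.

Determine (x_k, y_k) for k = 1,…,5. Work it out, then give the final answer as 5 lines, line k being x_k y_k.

[17; 11,2,1,3,8,3,1,2,11,34] for √292; ℓ=10 ⇒ convergent index 9
i=0: a=17 ⇒ p=17, q=1
i=1: a=11 ⇒ p=188, q=11
i=2: a=2 ⇒ p=393, q=23
i=3: a=1 ⇒ p=581, q=34
…
i=5: a=8 ⇒ p=17669, q=1034
i=6: a=3 ⇒ p=55143, q=3227
…
i=8: a=2 ⇒ p=200767, q=11749
i=9: a=11 ⇒ p=2281249, q=133500
→ (2281249, 133500).  Check: 2281249²=5204097000001, 292·133500²=5204097000000, difference 1.
n=2: (2281249,133500)∘(2281249,133500) = (2281249·2281249+292·133500·133500, 2281249·133500+133500·2281249) = (10408194000001,609093483000)
n=3: (10408194000001,609093483000)∘(2281249,133500) = (2281249·10408194000001+292·133500·609093483000, 2281249·609093483000+133500·10408194000001) = (47487364308614281249,2778987798000400500)
n=4: (47487364308614281249,2778987798000400500)∘(2281249,133500) = (2281249·47487364308614281249+292·133500·2778987798000400500, 2281249·2778987798000400500+133500·47487364308614281249) = (216661004683313632776000001,12679126270400622186966000)
n=5: (216661004683313632776000001,12679126270400622186966000)∘(2281249,133500) = (2281249·216661004683313632776000001+292·133500·12679126270400622186966000, 2281249·12679126270400622186966000+133500·216661004683313632776000001) = (988515400545561595548925838281249,57848488250447518938990000667500)

2281249 133500
10408194000001 609093483000
47487364308614281249 2778987798000400500
216661004683313632776000001 12679126270400622186966000
988515400545561595548925838281249 57848488250447518938990000667500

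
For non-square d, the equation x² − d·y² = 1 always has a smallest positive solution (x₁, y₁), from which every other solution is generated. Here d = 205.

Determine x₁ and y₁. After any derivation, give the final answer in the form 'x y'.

39689 2772

[14; 3,6,1,4,1,6,3,28] for √205; ℓ=8 ⇒ convergent index 7
k=0  a_k=14  p_k/q_k = 14/1
k=1  a_k=3  p_k/q_k = 43/3
k=2  a_k=6  p_k/q_k = 272/19
k=3  a_k=1  p_k/q_k = 315/22
k=4  a_k=4  p_k/q_k = 1532/107
k=5  a_k=1  p_k/q_k = 1847/129
k=6  a_k=6  p_k/q_k = 12614/881
k=7  a_k=3  p_k/q_k = 39689/2772
→ (39689, 2772).  Check: 39689²=1575216721, 205·2772²=1575216720, difference 1.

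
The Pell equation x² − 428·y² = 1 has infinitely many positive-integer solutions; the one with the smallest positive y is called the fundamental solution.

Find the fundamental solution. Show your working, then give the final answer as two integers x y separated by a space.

d=428: √d = [20; 1,2,4,1,5,10,5,1,4,2,1,40] (ℓ=12, even), read p_11/q_11
i=0: a=20 ⇒ p=20, q=1
i=1: a=1 ⇒ p=21, q=1
i=2: a=2 ⇒ p=62, q=3
i=3: a=4 ⇒ p=269, q=13
i=4: a=1 ⇒ p=331, q=16
i=5: a=5 ⇒ p=1924, q=93
i=6: a=10 ⇒ p=19571, q=946
i=7: a=5 ⇒ p=99779, q=4823
i=8: a=1 ⇒ p=119350, q=5769
i=9: a=4 ⇒ p=577179, q=27899
i=10: a=2 ⇒ p=1273708, q=61567
i=11: a=1 ⇒ p=1850887, q=89466
fundamental: x₁=1850887, y₁=89466  (since 3425782686769 − 428·8004165156 = 1)

1850887 89466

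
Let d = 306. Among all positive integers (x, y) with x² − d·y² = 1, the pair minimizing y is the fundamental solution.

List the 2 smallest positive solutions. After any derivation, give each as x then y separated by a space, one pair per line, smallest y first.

35 2
2449 140

d=306: √d = [17; 2,34] (ℓ=2, even), read p_1/q_1
i=0: a=17 ⇒ p=17, q=1
i=1: a=2 ⇒ p=35, q=2
(x₁, y₁) = (35, 2);  35² − 306·2² = 1 ✓
(x_2, y_2) = (35·35 + 306·2·2, 35·2 + 2·35) = (2449, 140)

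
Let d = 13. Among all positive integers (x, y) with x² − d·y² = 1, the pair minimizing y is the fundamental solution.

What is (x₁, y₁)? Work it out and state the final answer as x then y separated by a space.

√13 = [3; 1,1,1,1,6, …], period ℓ=5 (odd) → k=9
step 0: (3, 1)  from 3·(1,0) + (0,1)
…
step 2: (7, 2)  from 1·(4,1) + (3,1)
step 3: (11, 3)  from 1·(7,2) + (4,1)
…
step 5: (119, 33)  from 6·(18,5) + (11,3)
step 6: (137, 38)  from 1·(119,33) + (18,5)
step 7: (256, 71)  from 1·(137,38) + (119,33)
step 8: (393, 109)  from 1·(256,71) + (137,38)
step 9: (649, 180)  from 1·(393,109) + (256,71)
→ (649, 180).  Check: 649²=421201, 13·180²=421200, difference 1.

649 180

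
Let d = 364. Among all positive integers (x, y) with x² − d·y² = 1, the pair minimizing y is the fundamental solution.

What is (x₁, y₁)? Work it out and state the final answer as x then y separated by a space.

√364 = [19; 12,1,2,3,1,8,1,3,2,1,12,38, …], period ℓ=12 (even) → k=11
i=0: a=19 ⇒ p=19, q=1
…
i=4: a=3 ⇒ p=2423, q=127
i=5: a=1 ⇒ p=3148, q=165
…
i=10: a=1 ⇒ p=390371, q=20461
i=11: a=12 ⇒ p=4954951, q=259710
(x₁, y₁) = (4954951, 259710);  4954951² − 364·259710² = 1 ✓

4954951 259710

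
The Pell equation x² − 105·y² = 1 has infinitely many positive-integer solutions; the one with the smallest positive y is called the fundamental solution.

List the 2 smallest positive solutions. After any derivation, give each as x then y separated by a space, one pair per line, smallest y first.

[10; 4,20] for √105; ℓ=2 ⇒ convergent index 1
step 0: (10, 1)  from 10·(1,0) + (0,1)
step 1: (41, 4)  from 4·(10,1) + (1,0)
(x₁, y₁) = (41, 4);  41² − 105·4² = 1 ✓
k=2:  x_2 = 41·41+105·4·4 = 3361,  y_2 = 41·4+4·41 = 328

41 4
3361 328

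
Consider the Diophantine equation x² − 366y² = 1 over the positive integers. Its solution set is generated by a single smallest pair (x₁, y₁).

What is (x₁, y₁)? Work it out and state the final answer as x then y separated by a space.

907925 47458

√366 = [19; 7,1,1,1,2,12,2,1,1,1,7,38, …], period ℓ=12 (even) → k=11
k=0  a_k=19  p_k/q_k = 19/1
…
k=4  a_k=1  p_k/q_k = 440/23
k=5  a_k=2  p_k/q_k = 1167/61
…
k=10  a_k=1  p_k/q_k = 119053/6223
k=11  a_k=7  p_k/q_k = 907925/47458
(x₁, y₁) = (907925, 47458);  907925² − 366·47458² = 1 ✓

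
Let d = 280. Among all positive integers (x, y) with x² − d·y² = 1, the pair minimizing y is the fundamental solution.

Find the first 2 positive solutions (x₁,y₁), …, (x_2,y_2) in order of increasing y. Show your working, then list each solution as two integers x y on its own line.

251 15
126001 7530

d=280: √d = [16; 1,2,1,2,1,32] (ℓ=6, even), read p_5/q_5
step 0: (16, 1)  from 16·(1,0) + (0,1)
…
step 2: (50, 3)  from 2·(17,1) + (16,1)
step 3: (67, 4)  from 1·(50,3) + (17,1)
step 4: (184, 11)  from 2·(67,4) + (50,3)
step 5: (251, 15)  from 1·(184,11) + (67,4)
→ (251, 15).  Check: 251²=63001, 280·15²=63000, difference 1.
k=2:  x_2 = 251·251+280·15·15 = 126001,  y_2 = 251·15+15·251 = 7530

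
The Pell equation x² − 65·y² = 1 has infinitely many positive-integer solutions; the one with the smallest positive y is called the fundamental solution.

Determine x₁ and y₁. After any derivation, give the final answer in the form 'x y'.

√65 → a₀=8, period (16); ℓ=1 odd so k=1
i=0: a=8 ⇒ p=8, q=1
i=1: a=16 ⇒ p=129, q=16
(x₁, y₁) = (129, 16);  129² − 65·16² = 1 ✓

129 16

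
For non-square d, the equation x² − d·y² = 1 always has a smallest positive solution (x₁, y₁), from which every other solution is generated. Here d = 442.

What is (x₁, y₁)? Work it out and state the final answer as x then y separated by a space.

[21; 42] for √442; ℓ=1 ⇒ convergent index 1
k=0  a_k=21  p_k/q_k = 21/1
k=1  a_k=42  p_k/q_k = 883/42
fundamental: x₁=883, y₁=42  (since 779689 − 442·1764 = 1)

883 42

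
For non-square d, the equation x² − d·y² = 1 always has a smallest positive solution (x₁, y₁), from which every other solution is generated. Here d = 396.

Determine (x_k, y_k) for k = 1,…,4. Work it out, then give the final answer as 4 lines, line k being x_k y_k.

199 10
79201 3980
31521799 1584030
12545596801 630439960

√396 = [19; 1,8,1,38, …], period ℓ=4 (even) → k=3
step 0: (19, 1)  from 19·(1,0) + (0,1)
…
step 2: (179, 9)  from 8·(20,1) + (19,1)
step 3: (199, 10)  from 1·(179,9) + (20,1)
(x₁, y₁) = (199, 10);  199² − 396·10² = 1 ✓
(x_2, y_2) = (199·199 + 396·10·10, 199·10 + 10·199) = (79201, 3980)
(x_3, y_3) = (199·79201 + 396·10·3980, 199·3980 + 10·79201) = (31521799, 1584030)
(x_4, y_4) = (199·31521799 + 396·10·1584030, 199·1584030 + 10·31521799) = (12545596801, 630439960)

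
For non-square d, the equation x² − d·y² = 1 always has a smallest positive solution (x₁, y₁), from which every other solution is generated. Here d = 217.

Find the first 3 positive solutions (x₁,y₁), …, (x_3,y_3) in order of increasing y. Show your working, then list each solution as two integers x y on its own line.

3844063 260952
29553640695937 2006231855952
227212113429087499999 15424163293772565000

d=217: √d = [14; 1,2,1,2,1,…,2,1,28] (ℓ=16, even), read p_15/q_15
a_0=14:  p_0=14·1+0=14,  q_0=14·0+1=1
a_1=1:  p_1=1·14+1=15,  q_1=1·1+0=1
…
a_5=1:  p_5=1·162+59=221,  q_5=1·11+4=15
…
a_7=9:  p_7=9·383+221=3668,  q_7=9·26+15=249
…
a_9=9:  p_9=9·15055+3668=139163,  q_9=9·1022+249=9447
a_10=1:  p_10=1·139163+15055=154218,  q_10=1·9447+1022=10469
a_11=1:  p_11=1·154218+139163=293381,  q_11=1·10469+9447=19916
…
a_14=2:  p_14=2·1034361+740980=2809702,  q_14=2·70217+50301=190735
a_15=1:  p_15=1·2809702+1034361=3844063,  q_15=1·190735+70217=260952
fundamental: x₁=3844063, y₁=260952  (since 14776820347969 − 217·68095946304 = 1)
n=2: (3844063,260952)∘(3844063,260952) = (3844063·3844063+217·260952·260952, 3844063·260952+260952·3844063) = (29553640695937,2006231855952)
n=3: (29553640695937,2006231855952)∘(3844063,260952) = (3844063·29553640695937+217·260952·2006231855952, 3844063·2006231855952+260952·29553640695937) = (227212113429087499999,15424163293772565000)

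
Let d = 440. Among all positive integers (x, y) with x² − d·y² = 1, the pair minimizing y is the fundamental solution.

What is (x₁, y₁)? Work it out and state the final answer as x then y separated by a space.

d=440: √d = [20; 1,40] (ℓ=2, even), read p_1/q_1
a_0=20:  p_0=20·1+0=20,  q_0=20·0+1=1
a_1=1:  p_1=1·20+1=21,  q_1=1·1+0=1
(x₁, y₁) = (21, 1);  21² − 440·1² = 1 ✓

21 1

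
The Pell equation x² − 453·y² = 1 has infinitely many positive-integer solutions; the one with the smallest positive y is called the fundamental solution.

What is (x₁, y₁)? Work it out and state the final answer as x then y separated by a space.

√453 = [21; 3,1,1,10,14,10,1,1,3,42, …], period ℓ=10 (even) → k=9
i=0: a=21 ⇒ p=21, q=1
…
i=4: a=10 ⇒ p=1575, q=74
i=5: a=14 ⇒ p=22199, q=1043
i=6: a=10 ⇒ p=223565, q=10504
…
i=8: a=1 ⇒ p=469329, q=22051
i=9: a=3 ⇒ p=1653751, q=77700
→ (1653751, 77700).  Check: 1653751²=2734892370001, 453·77700²=2734892370000, difference 1.

1653751 77700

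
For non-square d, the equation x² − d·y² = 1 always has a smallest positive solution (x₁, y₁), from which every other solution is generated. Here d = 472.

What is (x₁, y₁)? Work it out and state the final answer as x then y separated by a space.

306917 14127

[21; 1,2,1,1,1,…,2,1,42] for √472; ℓ=14 ⇒ convergent index 13
step 0: (21, 1)  from 21·(1,0) + (0,1)
step 1: (22, 1)  from 1·(21,1) + (1,0)
step 2: (65, 3)  from 2·(22,1) + (21,1)
step 3: (87, 4)  from 1·(65,3) + (22,1)
…
step 5: (239, 11)  from 1·(152,7) + (87,4)
…
step 7: (5779, 266)  from 5·(1108,51) + (239,11)
step 8: (24224, 1115)  from 4·(5779,266) + (1108,51)
step 9: (30003, 1381)  from 1·(24224,1115) + (5779,266)
step 10: (54227, 2496)  from 1·(30003,1381) + (24224,1115)
…
step 12: (222687, 10250)  from 2·(84230,3877) + (54227,2496)
step 13: (306917, 14127)  from 1·(222687,10250) + (84230,3877)
fundamental: x₁=306917, y₁=14127  (since 94198044889 − 472·199572129 = 1)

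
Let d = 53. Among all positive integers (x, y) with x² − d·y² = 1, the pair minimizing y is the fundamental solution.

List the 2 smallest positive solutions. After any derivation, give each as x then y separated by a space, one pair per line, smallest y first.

d=53: √d = [7; 3,1,1,3,14] (ℓ=5, odd), read p_9/q_9
a_0=7:  p_0=7·1+0=7,  q_0=7·0+1=1
…
a_2=1:  p_2=1·22+7=29,  q_2=1·3+1=4
a_3=1:  p_3=1·29+22=51,  q_3=1·4+3=7
a_4=3:  p_4=3·51+29=182,  q_4=3·7+4=25
…
a_6=3:  p_6=3·2599+182=7979,  q_6=3·357+25=1096
a_7=1:  p_7=1·7979+2599=10578,  q_7=1·1096+357=1453
a_8=1:  p_8=1·10578+7979=18557,  q_8=1·1453+1096=2549
a_9=3:  p_9=3·18557+10578=66249,  q_9=3·2549+1453=9100
→ (66249, 9100).  Check: 66249²=4388930001, 53·9100²=4388930000, difference 1.
n=2: (66249,9100)∘(66249,9100) = (66249·66249+53·9100·9100, 66249·9100+9100·66249) = (8777860001,1205731800)

66249 9100
8777860001 1205731800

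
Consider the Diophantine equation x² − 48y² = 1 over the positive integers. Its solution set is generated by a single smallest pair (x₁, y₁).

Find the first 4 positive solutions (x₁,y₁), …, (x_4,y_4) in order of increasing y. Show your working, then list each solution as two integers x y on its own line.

7 1
97 14
1351 195
18817 2716

√48 = [6; 1,12, …], period ℓ=2 (even) → k=1
k=0  a_k=6  p_k/q_k = 6/1
k=1  a_k=1  p_k/q_k = 7/1
(x₁, y₁) = (7, 1);  7² − 48·1² = 1 ✓
n=2: (7,1)∘(7,1) = (7·7+48·1·1, 7·1+1·7) = (97,14)
n=3: (97,14)∘(7,1) = (7·97+48·1·14, 7·14+1·97) = (1351,195)
n=4: (1351,195)∘(7,1) = (7·1351+48·1·195, 7·195+1·1351) = (18817,2716)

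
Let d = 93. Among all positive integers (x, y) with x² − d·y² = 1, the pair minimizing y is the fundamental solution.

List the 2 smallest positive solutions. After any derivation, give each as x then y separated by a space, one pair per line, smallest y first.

d=93: √d = [9; 1,1,1,4,6,4,1,1,1,18] (ℓ=10, even), read p_9/q_9
a_0=9:  p_0=9·1+0=9,  q_0=9·0+1=1
…
a_2=1:  p_2=1·10+9=19,  q_2=1·1+1=2
a_3=1:  p_3=1·19+10=29,  q_3=1·2+1=3
a_4=4:  p_4=4·29+19=135,  q_4=4·3+2=14
a_5=6:  p_5=6·135+29=839,  q_5=6·14+3=87
a_6=4:  p_6=4·839+135=3491,  q_6=4·87+14=362
a_7=1:  p_7=1·3491+839=4330,  q_7=1·362+87=449
a_8=1:  p_8=1·4330+3491=7821,  q_8=1·449+362=811
a_9=1:  p_9=1·7821+4330=12151,  q_9=1·811+449=1260
(x₁, y₁) = (12151, 1260);  12151² − 93·1260² = 1 ✓
(12151+1260√93)^2 = 295293601 + 30620520√93

12151 1260
295293601 30620520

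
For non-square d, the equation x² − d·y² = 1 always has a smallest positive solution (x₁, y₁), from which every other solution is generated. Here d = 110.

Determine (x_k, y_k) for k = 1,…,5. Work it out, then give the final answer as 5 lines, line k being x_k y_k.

√110 → a₀=10, period (2,20); ℓ=2 even so k=1
step 0: (10, 1)  from 10·(1,0) + (0,1)
step 1: (21, 2)  from 2·(10,1) + (1,0)
fundamental: x₁=21, y₁=2  (since 441 − 110·4 = 1)
n=2: (21,2)∘(21,2) = (21·21+110·2·2, 21·2+2·21) = (881,84)
n=3: (881,84)∘(21,2) = (21·881+110·2·84, 21·84+2·881) = (36981,3526)
n=4: (36981,3526)∘(21,2) = (21·36981+110·2·3526, 21·3526+2·36981) = (1552321,148008)
n=5: (1552321,148008)∘(21,2) = (21·1552321+110·2·148008, 21·148008+2·1552321) = (65160501,6212810)

21 2
881 84
36981 3526
1552321 148008
65160501 6212810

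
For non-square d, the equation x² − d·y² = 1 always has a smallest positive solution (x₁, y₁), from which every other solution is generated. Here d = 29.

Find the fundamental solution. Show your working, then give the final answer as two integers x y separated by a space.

d=29: √d = [5; 2,1,1,2,10] (ℓ=5, odd), read p_9/q_9
step 0: (5, 1)  from 5·(1,0) + (0,1)
step 1: (11, 2)  from 2·(5,1) + (1,0)
step 2: (16, 3)  from 1·(11,2) + (5,1)
step 3: (27, 5)  from 1·(16,3) + (11,2)
step 4: (70, 13)  from 2·(27,5) + (16,3)
step 5: (727, 135)  from 10·(70,13) + (27,5)
step 6: (1524, 283)  from 2·(727,135) + (70,13)
step 7: (2251, 418)  from 1·(1524,283) + (727,135)
step 8: (3775, 701)  from 1·(2251,418) + (1524,283)
step 9: (9801, 1820)  from 2·(3775,701) + (2251,418)
fundamental: x₁=9801, y₁=1820  (since 96059601 − 29·3312400 = 1)

9801 1820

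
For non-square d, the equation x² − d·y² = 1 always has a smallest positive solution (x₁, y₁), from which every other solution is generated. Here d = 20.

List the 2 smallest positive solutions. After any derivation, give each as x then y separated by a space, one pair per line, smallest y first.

9 2
161 36

√20 → a₀=4, period (2,8); ℓ=2 even so k=1
a_0=4:  p_0=4·1+0=4,  q_0=4·0+1=1
a_1=2:  p_1=2·4+1=9,  q_1=2·1+0=2
(x₁, y₁) = (9, 2);  9² − 20·2² = 1 ✓
(9+2√20)^2 = 161 + 36√20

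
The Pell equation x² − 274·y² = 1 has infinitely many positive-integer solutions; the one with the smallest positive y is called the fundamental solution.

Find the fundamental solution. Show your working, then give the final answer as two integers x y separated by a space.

√274 = [16; 1,1,4,4,1,1,32, …], period ℓ=7 (odd) → k=13
step 0: (16, 1)  from 16·(1,0) + (0,1)
step 1: (17, 1)  from 1·(16,1) + (1,0)
step 2: (33, 2)  from 1·(17,1) + (16,1)
step 3: (149, 9)  from 4·(33,2) + (17,1)
step 4: (629, 38)  from 4·(149,9) + (33,2)
…
step 6: (1407, 85)  from 1·(778,47) + (629,38)
…
step 10: (419253, 25328)  from 4·(93011,5619) + (47209,2852)
step 11: (1770023, 106931)  from 4·(419253,25328) + (93011,5619)
step 12: (2189276, 132259)  from 1·(1770023,106931) + (419253,25328)
step 13: (3959299, 239190)  from 1·(2189276,132259) + (1770023,106931)
(x₁, y₁) = (3959299, 239190);  3959299² − 274·239190² = 1 ✓

3959299 239190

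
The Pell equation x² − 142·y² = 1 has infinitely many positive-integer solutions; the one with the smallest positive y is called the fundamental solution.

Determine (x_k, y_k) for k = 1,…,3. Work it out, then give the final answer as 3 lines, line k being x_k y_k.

[11; 1,10,1,22] for √142; ℓ=4 ⇒ convergent index 3
i=0: a=11 ⇒ p=11, q=1
i=1: a=1 ⇒ p=12, q=1
i=2: a=10 ⇒ p=131, q=11
i=3: a=1 ⇒ p=143, q=12
fundamental: x₁=143, y₁=12  (since 20449 − 142·144 = 1)
n=2: (143,12)∘(143,12) = (143·143+142·12·12, 143·12+12·143) = (40897,3432)
n=3: (40897,3432)∘(143,12) = (143·40897+142·12·3432, 143·3432+12·40897) = (11696399,981540)

143 12
40897 3432
11696399 981540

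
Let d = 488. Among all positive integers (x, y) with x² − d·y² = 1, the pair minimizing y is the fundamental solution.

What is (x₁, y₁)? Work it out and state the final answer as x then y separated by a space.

243 11

√488 → a₀=22, period (11,44); ℓ=2 even so k=1
a_0=22:  p_0=22·1+0=22,  q_0=22·0+1=1
a_1=11:  p_1=11·22+1=243,  q_1=11·1+0=11
→ (243, 11).  Check: 243²=59049, 488·11²=59048, difference 1.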